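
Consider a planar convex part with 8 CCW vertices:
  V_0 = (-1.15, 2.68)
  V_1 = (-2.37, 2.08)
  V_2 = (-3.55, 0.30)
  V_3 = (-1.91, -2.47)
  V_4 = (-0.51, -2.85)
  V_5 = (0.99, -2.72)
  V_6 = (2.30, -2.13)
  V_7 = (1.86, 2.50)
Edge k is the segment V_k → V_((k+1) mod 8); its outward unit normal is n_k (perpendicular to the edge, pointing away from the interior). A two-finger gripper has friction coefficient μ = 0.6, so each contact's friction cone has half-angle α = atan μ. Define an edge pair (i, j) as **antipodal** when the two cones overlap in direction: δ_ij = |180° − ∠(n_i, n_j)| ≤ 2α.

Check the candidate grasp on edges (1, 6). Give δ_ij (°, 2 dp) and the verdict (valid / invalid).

α = atan 0.6 = 30.96°;  2α = 61.93°
edge 1: e_1 = (-1.18, -1.78);  n_1 = (-0.8335, +0.5525)
edge 6: e_6 = (-0.44, +4.63);  n_6 = (+0.9955, +0.0946)
∠(n_1, n_6) = 141.03°
δ = |180° − 141.03°| = 38.97°
38.97° ≤ 2α = 61.93°  →  valid

δ = 38.97°, valid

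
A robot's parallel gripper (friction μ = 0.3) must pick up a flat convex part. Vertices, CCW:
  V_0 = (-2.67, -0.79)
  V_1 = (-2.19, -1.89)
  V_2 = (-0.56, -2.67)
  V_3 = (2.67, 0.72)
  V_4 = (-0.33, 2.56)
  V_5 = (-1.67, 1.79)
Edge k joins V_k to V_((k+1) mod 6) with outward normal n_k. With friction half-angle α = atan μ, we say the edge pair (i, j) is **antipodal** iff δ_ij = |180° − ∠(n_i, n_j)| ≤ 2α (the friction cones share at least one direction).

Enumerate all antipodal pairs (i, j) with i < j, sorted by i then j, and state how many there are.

α = atan 0.3 = 16.70°;  2α = 33.40°
n_0 = (-0.9165, -0.3999)
n_1 = (-0.4317, -0.9020)
n_2 = (+0.7240, -0.6898)
n_3 = (+0.5228, +0.8524)
n_4 = (-0.4982, +0.8670)
n_5 = (-0.9324, +0.3614)
  (0,1): δ = 139.15°  ·
  (0,2): δ = 67.19°  ·
  (0,3): δ = 34.90°  ·
  (0,4): δ = 96.31°  ·
  (0,5): δ = 135.24°  ·
  (1,2): δ = 108.04°  ·
  (1,3): δ = 5.95°  ✓
  (1,4): δ = 55.46°  ·
  (1,5): δ = 94.39°  ·
  (2,3): δ = 77.91°  ·
  (2,4): δ = 16.50°  ✓
  (2,5): δ = 22.43°  ✓
  (3,4): δ = 118.59°  ·
  (3,5): δ = 79.66°  ·
  (4,5): δ = 141.07°  ·
antipodal pairs: 3

count = 3; pairs: (1,3), (2,4), (2,5)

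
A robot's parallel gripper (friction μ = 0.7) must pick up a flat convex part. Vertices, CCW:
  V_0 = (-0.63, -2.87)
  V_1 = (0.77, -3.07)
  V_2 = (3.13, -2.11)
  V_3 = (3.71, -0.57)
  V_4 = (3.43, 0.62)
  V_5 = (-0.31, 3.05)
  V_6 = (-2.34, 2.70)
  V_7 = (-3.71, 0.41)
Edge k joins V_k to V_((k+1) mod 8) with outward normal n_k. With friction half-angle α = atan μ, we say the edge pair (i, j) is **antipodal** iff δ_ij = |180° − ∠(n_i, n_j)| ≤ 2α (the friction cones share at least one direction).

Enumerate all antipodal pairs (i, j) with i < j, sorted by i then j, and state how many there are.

count = 14; pairs: (0,3), (0,4), (0,5), (0,6), (1,4), (1,5), (1,6), (2,5), (2,6), (2,7), (3,6), (3,7), (4,7), (5,7)

α = atan 0.7 = 34.99°;  2α = 69.98°
n_0 = (-0.1414, -0.9899)
n_1 = (+0.3768, -0.9263)
n_2 = (+0.9358, -0.3525)
n_3 = (+0.9734, +0.2290)
n_4 = (+0.5448, +0.8385)
n_5 = (-0.1699, +0.9855)
n_6 = (-0.8582, +0.5134)
n_7 = (-0.7290, -0.6845)
  (0,1): δ = 149.73°  ·
  (0,2): δ = 102.51°  ·
  (0,3): δ = 68.63°  ✓
  (0,4): δ = 24.88°  ✓
  (0,5): δ = 17.91°  ✓
  (0,6): δ = 67.24°  ✓
  (0,7): δ = 141.33°  ·
  (1,2): δ = 132.77°  ·
  (1,3): δ = 98.89°  ·
  (1,4): δ = 55.15°  ✓
  (1,5): δ = 12.35°  ✓
  (1,6): δ = 36.97°  ✓
  (1,7): δ = 111.06°  ·
  (2,3): δ = 146.12°  ·
  (2,4): δ = 102.38°  ·
  (2,5): δ = 59.58°  ✓
  (2,6): δ = 10.25°  ✓
  (2,7): δ = 63.84°  ✓
  (3,4): δ = 136.25°  ·
  (3,5): δ = 93.46°  ·
  (3,6): δ = 44.13°  ✓
  (3,7): δ = 29.96°  ✓
  (4,5): δ = 137.20°  ·
  (4,6): δ = 87.88°  ·
  (4,7): δ = 13.79°  ✓
  (5,6): δ = 130.67°  ·
  (5,7): δ = 56.58°  ✓
  (6,7): δ = 105.91°  ·
antipodal pairs: 14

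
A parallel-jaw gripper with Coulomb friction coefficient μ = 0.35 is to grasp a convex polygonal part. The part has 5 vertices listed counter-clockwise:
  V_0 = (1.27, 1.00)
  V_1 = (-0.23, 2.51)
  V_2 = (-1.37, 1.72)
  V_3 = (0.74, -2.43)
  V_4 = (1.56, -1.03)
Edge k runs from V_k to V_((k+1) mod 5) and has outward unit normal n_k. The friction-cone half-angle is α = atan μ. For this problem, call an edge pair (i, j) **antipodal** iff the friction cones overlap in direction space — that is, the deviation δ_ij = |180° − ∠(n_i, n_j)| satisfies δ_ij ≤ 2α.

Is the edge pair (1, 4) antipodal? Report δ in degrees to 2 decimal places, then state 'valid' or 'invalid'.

α = atan 0.35 = 19.29°;  2α = 38.58°
edge 1: e_1 = (-1.14, -0.79);  n_1 = (-0.5696, +0.8219)
edge 4: e_4 = (-0.29, +2.03);  n_4 = (+0.9899, +0.1414)
∠(n_1, n_4) = 116.59°
δ = |180° − 116.59°| = 63.41°
63.41° > 2α = 38.58°  →  invalid

δ = 63.41°, invalid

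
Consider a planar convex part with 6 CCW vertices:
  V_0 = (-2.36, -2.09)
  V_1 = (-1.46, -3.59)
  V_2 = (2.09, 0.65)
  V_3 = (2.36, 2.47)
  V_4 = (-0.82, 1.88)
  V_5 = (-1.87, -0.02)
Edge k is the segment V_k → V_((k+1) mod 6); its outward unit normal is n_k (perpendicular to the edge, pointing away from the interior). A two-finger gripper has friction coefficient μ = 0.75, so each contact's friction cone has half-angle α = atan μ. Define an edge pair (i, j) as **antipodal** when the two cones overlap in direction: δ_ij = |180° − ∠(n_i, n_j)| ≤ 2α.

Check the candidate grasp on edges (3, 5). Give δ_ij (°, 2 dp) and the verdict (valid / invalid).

δ = 113.83°, invalid

α = atan 0.75 = 36.87°;  2α = 73.74°
edge 3: e_3 = (-3.18, -0.59);  n_3 = (-0.1824, +0.9832)
edge 5: e_5 = (-0.49, -2.07);  n_5 = (-0.9731, +0.2303)
∠(n_3, n_5) = 66.17°
δ = |180° − 66.17°| = 113.83°
113.83° > 2α = 73.74°  →  invalid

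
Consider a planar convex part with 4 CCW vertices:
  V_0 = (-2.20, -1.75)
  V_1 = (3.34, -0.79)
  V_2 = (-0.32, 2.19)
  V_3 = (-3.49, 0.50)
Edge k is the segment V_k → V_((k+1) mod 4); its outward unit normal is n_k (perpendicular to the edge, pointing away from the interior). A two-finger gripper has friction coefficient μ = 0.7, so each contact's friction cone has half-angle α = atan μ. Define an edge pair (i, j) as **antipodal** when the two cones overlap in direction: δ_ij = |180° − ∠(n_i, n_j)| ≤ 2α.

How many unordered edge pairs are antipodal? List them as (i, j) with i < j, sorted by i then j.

α = atan 0.7 = 34.99°;  2α = 69.98°
n_0 = (+0.1707, -0.9853)
n_1 = (+0.6314, +0.7755)
n_2 = (-0.4704, +0.8824)
n_3 = (-0.8675, -0.4974)
  (0,1): δ = 48.98°  ✓
  (0,2): δ = 18.23°  ✓
  (0,3): δ = 110.00°  ·
  (1,2): δ = 112.78°  ·
  (1,3): δ = 21.02°  ✓
  (2,3): δ = 88.24°  ·
antipodal pairs: 3

count = 3; pairs: (0,1), (0,2), (1,3)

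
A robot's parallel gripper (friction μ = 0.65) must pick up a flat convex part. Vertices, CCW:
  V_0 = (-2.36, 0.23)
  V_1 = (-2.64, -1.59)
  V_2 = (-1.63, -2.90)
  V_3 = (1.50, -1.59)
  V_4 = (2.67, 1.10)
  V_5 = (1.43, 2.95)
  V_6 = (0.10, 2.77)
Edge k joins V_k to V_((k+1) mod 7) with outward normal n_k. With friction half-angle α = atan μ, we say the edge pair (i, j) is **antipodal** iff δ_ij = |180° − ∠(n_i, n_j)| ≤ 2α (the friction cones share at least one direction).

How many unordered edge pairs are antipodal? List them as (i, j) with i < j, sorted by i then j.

α = atan 0.65 = 33.02°;  2α = 66.05°
n_0 = (-0.9884, +0.1521)
n_1 = (-0.7919, -0.6106)
n_2 = (+0.3861, -0.9225)
n_3 = (+0.9170, -0.3989)
n_4 = (+0.8307, +0.5568)
n_5 = (-0.1341, +0.9910)
n_6 = (-0.7183, +0.6957)
  (0,1): δ = 133.62°  ·
  (0,2): δ = 58.54°  ✓
  (0,3): δ = 14.76°  ✓
  (0,4): δ = 42.58°  ✓
  (0,5): δ = 106.45°  ·
  (0,6): δ = 144.66°  ·
  (1,2): δ = 104.92°  ·
  (1,3): δ = 61.14°  ✓
  (1,4): δ = 3.80°  ✓
  (1,5): δ = 60.08°  ✓
  (1,6): δ = 98.28°  ·
  (2,3): δ = 136.22°  ·
  (2,4): δ = 78.88°  ·
  (2,5): δ = 15.00°  ✓
  (2,6): δ = 23.21°  ✓
  (3,4): δ = 122.66°  ·
  (3,5): δ = 58.79°  ✓
  (3,6): δ = 20.58°  ✓
  (4,5): δ = 116.13°  ·
  (4,6): δ = 77.92°  ·
  (5,6): δ = 141.79°  ·
antipodal pairs: 10

count = 10; pairs: (0,2), (0,3), (0,4), (1,3), (1,4), (1,5), (2,5), (2,6), (3,5), (3,6)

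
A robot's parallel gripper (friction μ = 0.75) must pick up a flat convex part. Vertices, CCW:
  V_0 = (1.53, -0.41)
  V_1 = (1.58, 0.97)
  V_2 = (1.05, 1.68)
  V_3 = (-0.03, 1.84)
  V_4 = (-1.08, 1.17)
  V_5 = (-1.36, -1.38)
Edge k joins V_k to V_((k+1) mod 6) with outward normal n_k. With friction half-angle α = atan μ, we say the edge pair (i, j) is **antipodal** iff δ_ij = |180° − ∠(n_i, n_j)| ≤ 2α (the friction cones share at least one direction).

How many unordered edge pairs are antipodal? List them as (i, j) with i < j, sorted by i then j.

α = atan 0.75 = 36.87°;  2α = 73.74°
n_0 = (+0.9993, -0.0362)
n_1 = (+0.8014, +0.5982)
n_2 = (+0.1465, +0.9892)
n_3 = (-0.5379, +0.8430)
n_4 = (-0.9940, +0.1091)
n_5 = (+0.3182, -0.9480)
  (0,1): δ = 141.18°  ·
  (0,2): δ = 96.35°  ·
  (0,3): δ = 55.38°  ✓
  (0,4): δ = 4.19°  ✓
  (0,5): δ = 110.63°  ·
  (1,2): δ = 135.17°  ·
  (1,3): δ = 94.20°  ·
  (1,4): δ = 43.01°  ✓
  (1,5): δ = 71.81°  ✓
  (2,3): δ = 139.03°  ·
  (2,4): δ = 87.84°  ·
  (2,5): δ = 26.98°  ✓
  (3,4): δ = 128.81°  ·
  (3,5): δ = 13.99°  ✓
  (4,5): δ = 65.18°  ✓
antipodal pairs: 7

count = 7; pairs: (0,3), (0,4), (1,4), (1,5), (2,5), (3,5), (4,5)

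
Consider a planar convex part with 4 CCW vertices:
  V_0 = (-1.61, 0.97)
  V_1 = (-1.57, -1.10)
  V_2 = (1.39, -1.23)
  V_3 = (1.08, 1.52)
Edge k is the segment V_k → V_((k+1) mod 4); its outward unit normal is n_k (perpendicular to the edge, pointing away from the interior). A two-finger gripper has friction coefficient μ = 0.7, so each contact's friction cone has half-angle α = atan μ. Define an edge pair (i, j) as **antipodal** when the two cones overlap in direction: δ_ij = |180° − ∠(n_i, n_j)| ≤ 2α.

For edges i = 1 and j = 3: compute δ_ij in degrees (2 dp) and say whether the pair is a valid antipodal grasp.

α = atan 0.7 = 34.99°;  2α = 69.98°
edge 1: e_1 = (+2.96, -0.13);  n_1 = (-0.0439, -0.9990)
edge 3: e_3 = (-2.69, -0.55);  n_3 = (-0.2003, +0.9797)
∠(n_1, n_3) = 165.93°
δ = |180° − 165.93°| = 14.07°
14.07° ≤ 2α = 69.98°  →  valid

δ = 14.07°, valid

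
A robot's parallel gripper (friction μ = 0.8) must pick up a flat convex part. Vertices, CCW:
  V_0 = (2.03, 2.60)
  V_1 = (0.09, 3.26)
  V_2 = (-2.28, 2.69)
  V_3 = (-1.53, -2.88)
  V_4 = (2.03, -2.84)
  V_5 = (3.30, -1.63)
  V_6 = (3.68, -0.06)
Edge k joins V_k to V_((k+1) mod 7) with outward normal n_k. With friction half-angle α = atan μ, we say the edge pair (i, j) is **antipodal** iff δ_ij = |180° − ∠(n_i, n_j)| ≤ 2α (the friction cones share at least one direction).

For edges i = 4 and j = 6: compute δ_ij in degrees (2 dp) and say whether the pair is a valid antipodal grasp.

α = atan 0.8 = 38.66°;  2α = 77.32°
edge 4: e_4 = (+1.27, +1.21);  n_4 = (+0.6898, -0.7240)
edge 6: e_6 = (-1.65, +2.66);  n_6 = (+0.8498, +0.5271)
∠(n_4, n_6) = 78.20°
δ = |180° − 78.20°| = 101.80°
101.80° > 2α = 77.32°  →  invalid

δ = 101.80°, invalid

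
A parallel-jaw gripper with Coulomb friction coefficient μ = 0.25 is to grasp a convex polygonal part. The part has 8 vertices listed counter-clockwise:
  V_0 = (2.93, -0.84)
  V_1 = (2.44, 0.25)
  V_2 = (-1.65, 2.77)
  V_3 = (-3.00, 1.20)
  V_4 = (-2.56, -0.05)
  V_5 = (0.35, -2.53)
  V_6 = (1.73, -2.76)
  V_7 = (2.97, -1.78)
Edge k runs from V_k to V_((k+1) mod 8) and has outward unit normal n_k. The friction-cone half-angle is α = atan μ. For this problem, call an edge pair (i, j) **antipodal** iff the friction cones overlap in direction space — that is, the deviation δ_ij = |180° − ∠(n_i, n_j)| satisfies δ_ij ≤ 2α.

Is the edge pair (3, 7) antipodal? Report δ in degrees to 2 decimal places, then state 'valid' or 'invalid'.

δ = 16.96°, valid

α = atan 0.25 = 14.04°;  2α = 28.07°
edge 3: e_3 = (+0.44, -1.25);  n_3 = (-0.9433, -0.3320)
edge 7: e_7 = (-0.04, +0.94);  n_7 = (+0.9991, +0.0425)
∠(n_3, n_7) = 163.04°
δ = |180° − 163.04°| = 16.96°
16.96° ≤ 2α = 28.07°  →  valid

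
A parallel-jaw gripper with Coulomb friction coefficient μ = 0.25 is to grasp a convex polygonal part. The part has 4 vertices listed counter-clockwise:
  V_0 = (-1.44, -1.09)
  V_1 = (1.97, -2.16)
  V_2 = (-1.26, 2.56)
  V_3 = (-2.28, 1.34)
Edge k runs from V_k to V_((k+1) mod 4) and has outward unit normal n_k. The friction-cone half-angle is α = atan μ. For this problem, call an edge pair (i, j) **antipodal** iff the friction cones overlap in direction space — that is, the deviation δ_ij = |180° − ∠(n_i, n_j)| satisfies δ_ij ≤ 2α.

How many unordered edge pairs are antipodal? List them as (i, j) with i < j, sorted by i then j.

α = atan 0.25 = 14.04°;  2α = 28.07°
n_0 = (-0.2994, -0.9541)
n_1 = (+0.8253, +0.5647)
n_2 = (-0.7672, +0.6414)
n_3 = (-0.9451, -0.3267)
  (0,1): δ = 38.19°  ·
  (0,2): δ = 67.52°  ·
  (0,3): δ = 126.49°  ·
  (1,2): δ = 74.28°  ·
  (1,3): δ = 15.32°  ✓
  (2,3): δ = 121.03°  ·
antipodal pairs: 1

count = 1; pairs: (1,3)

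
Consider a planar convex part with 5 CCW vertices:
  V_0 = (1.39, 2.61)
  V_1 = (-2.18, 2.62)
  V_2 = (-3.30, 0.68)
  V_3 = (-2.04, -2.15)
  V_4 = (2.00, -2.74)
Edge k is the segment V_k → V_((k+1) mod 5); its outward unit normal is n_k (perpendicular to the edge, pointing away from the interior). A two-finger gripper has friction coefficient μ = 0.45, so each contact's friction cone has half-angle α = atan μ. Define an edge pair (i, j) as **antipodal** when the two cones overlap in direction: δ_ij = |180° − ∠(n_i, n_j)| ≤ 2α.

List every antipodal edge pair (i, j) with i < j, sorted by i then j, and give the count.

count = 3; pairs: (0,3), (1,4), (2,4)

α = atan 0.45 = 24.23°;  2α = 48.46°
n_0 = (+0.0028, +1.0000)
n_1 = (-0.8660, +0.5000)
n_2 = (-0.9135, -0.4067)
n_3 = (-0.1445, -0.9895)
n_4 = (+0.9936, +0.1133)
  (0,1): δ = 119.84°  ·
  (0,2): δ = 65.84°  ·
  (0,3): δ = 8.15°  ✓
  (0,4): δ = 96.67°  ·
  (1,2): δ = 126.00°  ·
  (1,3): δ = 68.31°  ·
  (1,4): δ = 36.50°  ✓
  (2,3): δ = 122.31°  ·
  (2,4): δ = 17.50°  ✓
  (3,4): δ = 75.19°  ·
antipodal pairs: 3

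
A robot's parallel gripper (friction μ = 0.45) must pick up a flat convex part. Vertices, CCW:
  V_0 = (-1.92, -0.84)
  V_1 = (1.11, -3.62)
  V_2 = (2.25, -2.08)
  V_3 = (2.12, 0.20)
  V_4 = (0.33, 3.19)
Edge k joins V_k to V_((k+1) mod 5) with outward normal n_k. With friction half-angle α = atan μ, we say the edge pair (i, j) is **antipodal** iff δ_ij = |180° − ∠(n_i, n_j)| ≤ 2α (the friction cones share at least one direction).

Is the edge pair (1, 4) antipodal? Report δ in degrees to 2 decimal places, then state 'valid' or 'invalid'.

δ = 7.34°, valid

α = atan 0.45 = 24.23°;  2α = 48.46°
edge 1: e_1 = (+1.14, +1.54);  n_1 = (+0.8037, -0.5950)
edge 4: e_4 = (-2.25, -4.03);  n_4 = (-0.8731, +0.4875)
∠(n_1, n_4) = 172.66°
δ = |180° − 172.66°| = 7.34°
7.34° ≤ 2α = 48.46°  →  valid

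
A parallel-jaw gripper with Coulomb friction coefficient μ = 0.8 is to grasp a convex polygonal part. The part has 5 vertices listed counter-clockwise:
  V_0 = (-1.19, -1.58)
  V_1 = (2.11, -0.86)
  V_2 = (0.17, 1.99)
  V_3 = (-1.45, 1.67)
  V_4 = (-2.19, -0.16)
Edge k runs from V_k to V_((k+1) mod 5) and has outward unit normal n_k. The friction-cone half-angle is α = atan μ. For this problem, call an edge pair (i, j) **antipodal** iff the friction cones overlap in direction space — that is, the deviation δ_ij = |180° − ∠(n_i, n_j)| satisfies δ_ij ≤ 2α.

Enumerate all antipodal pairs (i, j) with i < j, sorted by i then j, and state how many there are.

count = 6; pairs: (0,1), (0,2), (0,3), (1,3), (1,4), (2,4)

α = atan 0.8 = 38.66°;  2α = 77.32°
n_0 = (+0.2132, -0.9770)
n_1 = (+0.8267, +0.5627)
n_2 = (-0.1938, +0.9810)
n_3 = (-0.9271, +0.3749)
n_4 = (-0.8176, -0.5758)
  (0,1): δ = 68.06°  ✓
  (0,2): δ = 1.13°  ✓
  (0,3): δ = 55.67°  ✓
  (0,4): δ = 112.85°  ·
  (1,2): δ = 113.07°  ·
  (1,3): δ = 56.26°  ✓
  (1,4): δ = 0.91°  ✓
  (2,3): δ = 123.19°  ·
  (2,4): δ = 66.02°  ✓
  (3,4): δ = 122.83°  ·
antipodal pairs: 6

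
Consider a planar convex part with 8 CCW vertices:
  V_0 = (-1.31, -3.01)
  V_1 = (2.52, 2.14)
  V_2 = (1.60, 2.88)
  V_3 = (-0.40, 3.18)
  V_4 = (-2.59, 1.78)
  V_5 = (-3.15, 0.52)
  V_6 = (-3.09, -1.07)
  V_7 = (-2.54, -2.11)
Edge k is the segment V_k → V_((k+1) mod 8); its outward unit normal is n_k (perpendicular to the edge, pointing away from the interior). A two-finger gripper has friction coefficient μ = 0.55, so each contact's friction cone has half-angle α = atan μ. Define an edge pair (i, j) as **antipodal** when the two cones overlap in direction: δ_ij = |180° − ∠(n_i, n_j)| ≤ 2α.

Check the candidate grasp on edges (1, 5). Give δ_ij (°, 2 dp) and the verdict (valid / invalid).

α = atan 0.55 = 28.81°;  2α = 57.62°
edge 1: e_1 = (-0.92, +0.74);  n_1 = (+0.6268, +0.7792)
edge 5: e_5 = (+0.06, -1.59);  n_5 = (-0.9993, -0.0377)
∠(n_1, n_5) = 130.97°
δ = |180° − 130.97°| = 49.03°
49.03° ≤ 2α = 57.62°  →  valid

δ = 49.03°, valid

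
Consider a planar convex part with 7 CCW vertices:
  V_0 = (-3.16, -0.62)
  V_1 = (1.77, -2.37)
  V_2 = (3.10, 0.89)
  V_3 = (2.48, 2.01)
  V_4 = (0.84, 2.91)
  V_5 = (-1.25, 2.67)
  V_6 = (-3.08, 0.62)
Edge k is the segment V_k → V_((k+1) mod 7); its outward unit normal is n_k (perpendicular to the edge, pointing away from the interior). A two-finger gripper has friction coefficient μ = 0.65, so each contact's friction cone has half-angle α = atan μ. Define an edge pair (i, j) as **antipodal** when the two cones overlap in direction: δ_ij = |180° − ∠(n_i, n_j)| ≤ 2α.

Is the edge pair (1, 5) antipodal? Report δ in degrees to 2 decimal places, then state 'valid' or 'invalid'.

δ = 19.56°, valid

α = atan 0.65 = 33.02°;  2α = 66.05°
edge 1: e_1 = (+1.33, +3.26);  n_1 = (+0.9259, -0.3777)
edge 5: e_5 = (-1.83, -2.05);  n_5 = (-0.7460, +0.6659)
∠(n_1, n_5) = 160.44°
δ = |180° − 160.44°| = 19.56°
19.56° ≤ 2α = 66.05°  →  valid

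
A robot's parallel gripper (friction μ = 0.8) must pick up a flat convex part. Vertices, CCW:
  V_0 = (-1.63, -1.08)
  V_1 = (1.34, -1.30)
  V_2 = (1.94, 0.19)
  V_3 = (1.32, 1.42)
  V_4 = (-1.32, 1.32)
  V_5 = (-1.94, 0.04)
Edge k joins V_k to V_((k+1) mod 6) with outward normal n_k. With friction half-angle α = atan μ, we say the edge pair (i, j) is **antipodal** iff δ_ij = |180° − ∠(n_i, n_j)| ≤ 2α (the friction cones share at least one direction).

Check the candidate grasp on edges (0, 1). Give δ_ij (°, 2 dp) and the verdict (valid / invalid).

δ = 107.70°, invalid

α = atan 0.8 = 38.66°;  2α = 77.32°
edge 0: e_0 = (+2.97, -0.22);  n_0 = (-0.0739, -0.9973)
edge 1: e_1 = (+0.60, +1.49);  n_1 = (+0.9276, -0.3735)
∠(n_0, n_1) = 72.30°
δ = |180° − 72.30°| = 107.70°
107.70° > 2α = 77.32°  →  invalid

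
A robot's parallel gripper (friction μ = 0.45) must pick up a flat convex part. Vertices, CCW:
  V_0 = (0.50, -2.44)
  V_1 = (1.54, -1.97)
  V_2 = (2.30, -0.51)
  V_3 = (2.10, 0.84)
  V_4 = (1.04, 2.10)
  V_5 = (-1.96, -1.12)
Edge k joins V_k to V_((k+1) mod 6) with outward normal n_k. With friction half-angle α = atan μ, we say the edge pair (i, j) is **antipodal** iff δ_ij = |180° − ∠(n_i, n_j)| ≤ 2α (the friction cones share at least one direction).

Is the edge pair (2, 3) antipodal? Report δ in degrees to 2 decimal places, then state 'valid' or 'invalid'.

α = atan 0.45 = 24.23°;  2α = 48.46°
edge 2: e_2 = (-0.20, +1.35);  n_2 = (+0.9892, +0.1465)
edge 3: e_3 = (-1.06, +1.26);  n_3 = (+0.7652, +0.6438)
∠(n_2, n_3) = 31.65°
δ = |180° − 31.65°| = 148.35°
148.35° > 2α = 48.46°  →  invalid

δ = 148.35°, invalid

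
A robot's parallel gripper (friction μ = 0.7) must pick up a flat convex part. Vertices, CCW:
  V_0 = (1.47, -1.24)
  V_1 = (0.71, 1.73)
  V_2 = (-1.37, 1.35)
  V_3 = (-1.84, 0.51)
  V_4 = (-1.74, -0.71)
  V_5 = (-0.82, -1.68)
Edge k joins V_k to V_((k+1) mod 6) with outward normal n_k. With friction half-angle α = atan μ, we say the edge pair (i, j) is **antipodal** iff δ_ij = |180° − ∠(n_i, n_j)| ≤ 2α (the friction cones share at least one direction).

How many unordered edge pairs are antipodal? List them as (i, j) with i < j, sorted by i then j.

α = atan 0.7 = 34.99°;  2α = 69.98°
n_0 = (+0.9688, +0.2479)
n_1 = (-0.1797, +0.9837)
n_2 = (-0.8727, +0.4883)
n_3 = (-0.9967, -0.0817)
n_4 = (-0.7256, -0.6882)
n_5 = (+0.1887, -0.9820)
  (0,1): δ = 94.00°  ·
  (0,2): δ = 43.58°  ✓
  (0,3): δ = 9.67°  ✓
  (0,4): δ = 29.13°  ✓
  (0,5): δ = 86.52°  ·
  (1,2): δ = 129.58°  ·
  (1,3): δ = 95.67°  ·
  (1,4): δ = 56.87°  ✓
  (1,5): δ = 0.52°  ✓
  (2,3): δ = 146.09°  ·
  (2,4): δ = 107.29°  ·
  (2,5): δ = 49.90°  ✓
  (3,4): δ = 141.20°  ·
  (3,5): δ = 83.81°  ·
  (4,5): δ = 122.61°  ·
antipodal pairs: 6

count = 6; pairs: (0,2), (0,3), (0,4), (1,4), (1,5), (2,5)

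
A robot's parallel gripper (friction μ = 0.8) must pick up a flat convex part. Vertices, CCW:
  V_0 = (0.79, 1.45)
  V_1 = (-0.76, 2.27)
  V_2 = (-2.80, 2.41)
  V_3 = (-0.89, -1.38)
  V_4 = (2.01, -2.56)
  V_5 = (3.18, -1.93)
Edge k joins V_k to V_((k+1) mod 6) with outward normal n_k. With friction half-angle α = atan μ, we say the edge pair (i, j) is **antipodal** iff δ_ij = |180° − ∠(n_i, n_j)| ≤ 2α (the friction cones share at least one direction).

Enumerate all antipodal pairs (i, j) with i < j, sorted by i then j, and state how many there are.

α = atan 0.8 = 38.66°;  2α = 77.32°
n_0 = (+0.4676, +0.8839)
n_1 = (+0.0685, +0.9977)
n_2 = (-0.8930, -0.4500)
n_3 = (-0.3769, -0.9263)
n_4 = (+0.4741, -0.8805)
n_5 = (+0.8165, +0.5773)
  (0,1): δ = 156.05°  ·
  (0,2): δ = 35.37°  ✓
  (0,3): δ = 5.74°  ✓
  (0,4): δ = 56.18°  ✓
  (0,5): δ = 153.14°  ·
  (1,2): δ = 59.33°  ✓
  (1,3): δ = 18.22°  ✓
  (1,4): δ = 32.23°  ✓
  (1,5): δ = 129.19°  ·
  (2,3): δ = 138.89°  ·
  (2,4): δ = 88.45°  ·
  (2,5): δ = 8.52°  ✓
  (3,4): δ = 129.56°  ·
  (3,5): δ = 32.59°  ✓
  (4,5): δ = 83.04°  ·
antipodal pairs: 8

count = 8; pairs: (0,2), (0,3), (0,4), (1,2), (1,3), (1,4), (2,5), (3,5)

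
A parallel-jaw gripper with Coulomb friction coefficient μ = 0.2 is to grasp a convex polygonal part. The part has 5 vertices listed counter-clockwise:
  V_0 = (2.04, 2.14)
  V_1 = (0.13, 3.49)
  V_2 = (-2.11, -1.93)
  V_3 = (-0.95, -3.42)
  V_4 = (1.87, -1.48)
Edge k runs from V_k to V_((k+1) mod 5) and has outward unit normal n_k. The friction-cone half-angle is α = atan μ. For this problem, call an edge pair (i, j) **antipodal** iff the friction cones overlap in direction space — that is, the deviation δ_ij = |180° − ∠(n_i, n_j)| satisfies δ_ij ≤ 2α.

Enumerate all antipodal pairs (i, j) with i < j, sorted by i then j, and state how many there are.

α = atan 0.2 = 11.31°;  2α = 22.62°
n_0 = (+0.5772, +0.8166)
n_1 = (-0.9242, +0.3820)
n_2 = (-0.7891, -0.6143)
n_3 = (+0.5668, -0.8239)
n_4 = (+0.9989, -0.0469)
  (0,1): δ = 77.20°  ·
  (0,2): δ = 16.85°  ✓
  (0,3): δ = 69.78°  ·
  (0,4): δ = 122.56°  ·
  (1,2): δ = 119.64°  ·
  (1,3): δ = 33.02°  ·
  (1,4): δ = 19.77°  ✓
  (2,3): δ = 93.38°  ·
  (2,4): δ = 40.59°  ·
  (3,4): δ = 127.21°  ·
antipodal pairs: 2

count = 2; pairs: (0,2), (1,4)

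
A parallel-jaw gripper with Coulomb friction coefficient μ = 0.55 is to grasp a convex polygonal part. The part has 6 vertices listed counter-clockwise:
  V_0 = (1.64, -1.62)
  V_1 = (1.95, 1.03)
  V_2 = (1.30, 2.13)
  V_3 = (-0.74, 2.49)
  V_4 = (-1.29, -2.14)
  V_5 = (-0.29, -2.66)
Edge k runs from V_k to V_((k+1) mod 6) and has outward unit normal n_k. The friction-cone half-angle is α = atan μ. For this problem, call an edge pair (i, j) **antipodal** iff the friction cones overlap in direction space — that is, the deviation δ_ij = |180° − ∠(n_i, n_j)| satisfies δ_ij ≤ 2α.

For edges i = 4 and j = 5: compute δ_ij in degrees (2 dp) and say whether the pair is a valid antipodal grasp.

δ = 124.21°, invalid

α = atan 0.55 = 28.81°;  2α = 57.62°
edge 4: e_4 = (+1.00, -0.52);  n_4 = (-0.4614, -0.8872)
edge 5: e_5 = (+1.93, +1.04);  n_5 = (+0.4744, -0.8803)
∠(n_4, n_5) = 55.79°
δ = |180° − 55.79°| = 124.21°
124.21° > 2α = 57.62°  →  invalid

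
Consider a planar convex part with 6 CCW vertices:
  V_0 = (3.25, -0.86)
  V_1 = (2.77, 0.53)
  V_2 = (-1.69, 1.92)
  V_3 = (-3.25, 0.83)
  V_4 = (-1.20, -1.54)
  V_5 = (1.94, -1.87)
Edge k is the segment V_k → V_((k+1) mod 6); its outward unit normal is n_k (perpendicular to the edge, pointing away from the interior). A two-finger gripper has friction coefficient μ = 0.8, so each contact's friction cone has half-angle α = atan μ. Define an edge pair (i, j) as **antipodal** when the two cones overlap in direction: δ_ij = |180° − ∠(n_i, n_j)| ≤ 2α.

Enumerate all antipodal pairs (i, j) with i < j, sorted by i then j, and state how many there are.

α = atan 0.8 = 38.66°;  2α = 77.32°
n_0 = (+0.9452, +0.3264)
n_1 = (+0.2975, +0.9547)
n_2 = (-0.5728, +0.8197)
n_3 = (-0.7563, -0.6542)
n_4 = (-0.1045, -0.9945)
n_5 = (+0.6106, -0.7919)
  (0,1): δ = 126.36°  ·
  (0,2): δ = 74.11°  ✓
  (0,3): δ = 21.81°  ✓
  (0,4): δ = 64.95°  ✓
  (0,5): δ = 108.58°  ·
  (1,2): δ = 127.75°  ·
  (1,3): δ = 31.83°  ✓
  (1,4): δ = 11.31°  ✓
  (1,5): δ = 54.94°  ✓
  (2,3): δ = 84.08°  ·
  (2,4): δ = 40.94°  ✓
  (2,5): δ = 2.69°  ✓
  (3,4): δ = 136.86°  ·
  (3,5): δ = 93.23°  ·
  (4,5): δ = 136.37°  ·
antipodal pairs: 8

count = 8; pairs: (0,2), (0,3), (0,4), (1,3), (1,4), (1,5), (2,4), (2,5)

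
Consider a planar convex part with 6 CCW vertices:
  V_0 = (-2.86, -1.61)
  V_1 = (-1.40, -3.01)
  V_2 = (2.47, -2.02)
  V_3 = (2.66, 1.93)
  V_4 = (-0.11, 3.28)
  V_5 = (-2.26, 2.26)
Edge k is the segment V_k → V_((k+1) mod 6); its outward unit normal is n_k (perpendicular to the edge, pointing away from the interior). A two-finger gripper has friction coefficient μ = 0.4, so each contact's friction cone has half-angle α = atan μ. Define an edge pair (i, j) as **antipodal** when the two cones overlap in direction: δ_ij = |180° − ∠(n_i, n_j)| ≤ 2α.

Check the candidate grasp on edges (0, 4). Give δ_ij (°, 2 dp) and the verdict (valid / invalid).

δ = 69.18°, invalid

α = atan 0.4 = 21.80°;  2α = 43.60°
edge 0: e_0 = (+1.46, -1.40);  n_0 = (-0.6921, -0.7218)
edge 4: e_4 = (-2.15, -1.02);  n_4 = (-0.4286, +0.9035)
∠(n_0, n_4) = 110.82°
δ = |180° − 110.82°| = 69.18°
69.18° > 2α = 43.60°  →  invalid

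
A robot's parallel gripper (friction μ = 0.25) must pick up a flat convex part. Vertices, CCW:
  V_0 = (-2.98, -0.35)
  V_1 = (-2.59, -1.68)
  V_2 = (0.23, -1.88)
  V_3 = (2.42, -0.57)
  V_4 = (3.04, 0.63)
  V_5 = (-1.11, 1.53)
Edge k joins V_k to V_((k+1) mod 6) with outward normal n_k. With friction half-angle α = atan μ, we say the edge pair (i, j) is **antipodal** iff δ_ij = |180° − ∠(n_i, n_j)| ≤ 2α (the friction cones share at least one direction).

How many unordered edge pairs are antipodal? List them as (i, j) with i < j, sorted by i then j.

α = atan 0.25 = 14.04°;  2α = 28.07°
n_0 = (-0.9596, -0.2814)
n_1 = (-0.0707, -0.9975)
n_2 = (+0.5133, -0.8582)
n_3 = (+0.8884, -0.4590)
n_4 = (+0.2119, +0.9773)
n_5 = (-0.7090, +0.7052)
  (0,1): δ = 110.40°  ·
  (0,2): δ = 75.46°  ·
  (0,3): δ = 43.67°  ·
  (0,4): δ = 61.42°  ·
  (0,5): δ = 118.81°  ·
  (1,2): δ = 145.06°  ·
  (1,3): δ = 113.27°  ·
  (1,4): δ = 8.18°  ✓
  (1,5): δ = 49.21°  ·
  (2,3): δ = 148.21°  ·
  (2,4): δ = 43.12°  ·
  (2,5): δ = 14.27°  ✓
  (3,4): δ = 74.91°  ·
  (3,5): δ = 17.52°  ✓
  (4,5): δ = 122.61°  ·
antipodal pairs: 3

count = 3; pairs: (1,4), (2,5), (3,5)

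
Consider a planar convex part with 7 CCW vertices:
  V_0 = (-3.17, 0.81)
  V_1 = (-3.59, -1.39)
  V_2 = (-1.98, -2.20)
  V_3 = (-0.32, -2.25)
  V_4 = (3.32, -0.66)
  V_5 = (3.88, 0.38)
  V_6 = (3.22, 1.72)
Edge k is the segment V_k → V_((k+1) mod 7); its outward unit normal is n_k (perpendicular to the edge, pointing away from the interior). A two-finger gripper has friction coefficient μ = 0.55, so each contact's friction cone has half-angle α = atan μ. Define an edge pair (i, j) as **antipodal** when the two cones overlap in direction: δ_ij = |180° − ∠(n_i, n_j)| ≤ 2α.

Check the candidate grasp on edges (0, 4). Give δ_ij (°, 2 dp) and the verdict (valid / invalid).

δ = 17.49°, valid

α = atan 0.55 = 28.81°;  2α = 57.62°
edge 0: e_0 = (-0.42, -2.20);  n_0 = (-0.9823, +0.1875)
edge 4: e_4 = (+0.56, +1.04);  n_4 = (+0.8805, -0.4741)
∠(n_0, n_4) = 162.51°
δ = |180° − 162.51°| = 17.49°
17.49° ≤ 2α = 57.62°  →  valid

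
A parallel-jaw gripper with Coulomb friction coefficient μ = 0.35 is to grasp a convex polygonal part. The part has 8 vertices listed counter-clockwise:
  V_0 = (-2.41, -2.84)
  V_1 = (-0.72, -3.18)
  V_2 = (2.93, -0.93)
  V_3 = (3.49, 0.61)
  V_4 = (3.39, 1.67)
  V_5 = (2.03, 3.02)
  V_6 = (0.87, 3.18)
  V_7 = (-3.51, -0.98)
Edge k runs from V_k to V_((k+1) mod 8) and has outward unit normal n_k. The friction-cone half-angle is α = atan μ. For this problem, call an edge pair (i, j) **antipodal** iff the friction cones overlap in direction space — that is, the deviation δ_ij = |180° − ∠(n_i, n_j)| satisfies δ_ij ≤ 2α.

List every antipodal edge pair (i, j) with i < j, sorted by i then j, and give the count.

α = atan 0.35 = 19.29°;  2α = 38.58°
n_0 = (-0.1972, -0.9804)
n_1 = (+0.5247, -0.8513)
n_2 = (+0.9398, -0.3417)
n_3 = (+0.9956, +0.0939)
n_4 = (+0.7045, +0.7097)
n_5 = (+0.1366, +0.9906)
n_6 = (-0.6887, +0.7251)
n_7 = (-0.8607, -0.5090)
  (0,1): δ = 136.97°  ·
  (0,2): δ = 98.61°  ·
  (0,3): δ = 73.24°  ·
  (0,4): δ = 33.41°  ✓
  (0,5): δ = 3.52°  ✓
  (0,6): δ = 54.90°  ·
  (0,7): δ = 131.98°  ·
  (1,2): δ = 141.63°  ·
  (1,3): δ = 116.26°  ·
  (1,4): δ = 76.44°  ·
  (1,5): δ = 39.50°  ·
  (1,6): δ = 11.87°  ✓
  (1,7): δ = 88.95°  ·
  (2,3): δ = 154.63°  ·
  (2,4): δ = 114.81°  ·
  (2,5): δ = 77.87°  ·
  (2,6): δ = 26.49°  ✓
  (2,7): δ = 50.58°  ·
  (3,4): δ = 140.18°  ·
  (3,5): δ = 103.24°  ·
  (3,6): δ = 51.86°  ·
  (3,7): δ = 25.21°  ✓
  (4,5): δ = 143.06°  ·
  (4,6): δ = 91.69°  ·
  (4,7): δ = 14.61°  ✓
  (5,6): δ = 128.62°  ·
  (5,7): δ = 51.55°  ·
  (6,7): δ = 102.92°  ·
antipodal pairs: 6

count = 6; pairs: (0,4), (0,5), (1,6), (2,6), (3,7), (4,7)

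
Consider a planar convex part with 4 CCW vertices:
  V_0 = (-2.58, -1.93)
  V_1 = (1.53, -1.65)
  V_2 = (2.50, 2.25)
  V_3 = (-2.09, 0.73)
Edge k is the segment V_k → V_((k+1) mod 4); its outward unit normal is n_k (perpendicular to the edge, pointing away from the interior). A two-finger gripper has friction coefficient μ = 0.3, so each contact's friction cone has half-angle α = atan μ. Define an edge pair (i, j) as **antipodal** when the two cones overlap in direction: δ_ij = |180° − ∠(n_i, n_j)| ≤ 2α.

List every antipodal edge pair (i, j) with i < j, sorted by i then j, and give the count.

α = atan 0.3 = 16.70°;  2α = 33.40°
n_0 = (+0.0680, -0.9977)
n_1 = (+0.9704, -0.2414)
n_2 = (-0.3144, +0.9493)
n_3 = (-0.9835, +0.1812)
  (0,1): δ = 107.86°  ·
  (0,2): δ = 14.43°  ✓
  (0,3): δ = 75.67°  ·
  (1,2): δ = 57.71°  ·
  (1,3): δ = 3.53°  ✓
  (2,3): δ = 118.76°  ·
antipodal pairs: 2

count = 2; pairs: (0,2), (1,3)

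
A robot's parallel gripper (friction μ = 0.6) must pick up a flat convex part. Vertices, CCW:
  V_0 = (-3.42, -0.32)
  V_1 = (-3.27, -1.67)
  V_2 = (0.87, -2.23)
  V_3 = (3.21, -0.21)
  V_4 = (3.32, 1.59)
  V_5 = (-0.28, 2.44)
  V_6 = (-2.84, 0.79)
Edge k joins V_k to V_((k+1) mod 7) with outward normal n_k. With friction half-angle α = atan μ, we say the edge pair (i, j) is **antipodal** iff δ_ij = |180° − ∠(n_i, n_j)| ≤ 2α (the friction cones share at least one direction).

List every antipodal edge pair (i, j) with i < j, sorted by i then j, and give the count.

α = atan 0.6 = 30.96°;  2α = 61.93°
n_0 = (-0.9939, -0.1104)
n_1 = (-0.1340, -0.9910)
n_2 = (+0.6535, -0.7570)
n_3 = (+0.9981, -0.0610)
n_4 = (+0.2298, +0.9732)
n_5 = (-0.5418, +0.8405)
n_6 = (-0.8863, +0.4631)
  (0,1): δ = 104.04°  ·
  (0,2): δ = 55.54°  ✓
  (0,3): δ = 9.84°  ✓
  (0,4): δ = 70.37°  ·
  (0,5): δ = 116.46°  ·
  (0,6): δ = 146.07°  ·
  (1,2): δ = 131.49°  ·
  (1,3): δ = 85.79°  ·
  (1,4): δ = 5.58°  ✓
  (1,5): δ = 40.51°  ✓
  (1,6): δ = 70.12°  ·
  (2,3): δ = 134.30°  ·
  (2,4): δ = 54.09°  ✓
  (2,5): δ = 8.00°  ✓
  (2,6): δ = 21.61°  ✓
  (3,4): δ = 99.79°  ·
  (3,5): δ = 53.70°  ✓
  (3,6): δ = 24.09°  ✓
  (4,5): δ = 133.91°  ·
  (4,6): δ = 104.30°  ·
  (5,6): δ = 150.39°  ·
antipodal pairs: 9

count = 9; pairs: (0,2), (0,3), (1,4), (1,5), (2,4), (2,5), (2,6), (3,5), (3,6)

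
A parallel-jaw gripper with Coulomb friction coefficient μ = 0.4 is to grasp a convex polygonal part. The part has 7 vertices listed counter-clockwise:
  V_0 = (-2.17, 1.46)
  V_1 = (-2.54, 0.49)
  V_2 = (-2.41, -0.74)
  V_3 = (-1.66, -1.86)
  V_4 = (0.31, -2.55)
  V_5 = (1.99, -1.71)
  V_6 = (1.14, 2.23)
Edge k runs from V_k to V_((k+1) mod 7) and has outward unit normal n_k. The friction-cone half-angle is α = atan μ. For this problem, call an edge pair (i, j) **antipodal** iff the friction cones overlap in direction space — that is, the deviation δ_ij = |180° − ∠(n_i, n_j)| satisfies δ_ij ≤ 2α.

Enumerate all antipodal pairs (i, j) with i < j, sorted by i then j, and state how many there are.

α = atan 0.4 = 21.80°;  2α = 43.60°
n_0 = (-0.9343, +0.3564)
n_1 = (-0.9945, -0.1051)
n_2 = (-0.8309, -0.5564)
n_3 = (-0.3306, -0.9438)
n_4 = (+0.4472, -0.8944)
n_5 = (+0.9775, +0.2109)
n_6 = (-0.2266, +0.9740)
  (0,1): δ = 153.09°  ·
  (0,2): δ = 125.31°  ·
  (0,3): δ = 88.42°  ·
  (0,4): δ = 42.56°  ✓
  (0,5): δ = 33.05°  ✓
  (0,6): δ = 123.97°  ·
  (1,2): δ = 152.23°  ·
  (1,3): δ = 115.34°  ·
  (1,4): δ = 69.47°  ·
  (1,5): δ = 6.14°  ✓
  (1,6): δ = 97.06°  ·
  (2,3): δ = 143.11°  ·
  (2,4): δ = 97.24°  ·
  (2,5): δ = 21.63°  ✓
  (2,6): δ = 69.29°  ·
  (3,4): δ = 134.13°  ·
  (3,5): δ = 58.52°  ·
  (3,6): δ = 32.40°  ✓
  (4,5): δ = 104.39°  ·
  (4,6): δ = 13.47°  ✓
  (5,6): δ = 89.08°  ·
antipodal pairs: 6

count = 6; pairs: (0,4), (0,5), (1,5), (2,5), (3,6), (4,6)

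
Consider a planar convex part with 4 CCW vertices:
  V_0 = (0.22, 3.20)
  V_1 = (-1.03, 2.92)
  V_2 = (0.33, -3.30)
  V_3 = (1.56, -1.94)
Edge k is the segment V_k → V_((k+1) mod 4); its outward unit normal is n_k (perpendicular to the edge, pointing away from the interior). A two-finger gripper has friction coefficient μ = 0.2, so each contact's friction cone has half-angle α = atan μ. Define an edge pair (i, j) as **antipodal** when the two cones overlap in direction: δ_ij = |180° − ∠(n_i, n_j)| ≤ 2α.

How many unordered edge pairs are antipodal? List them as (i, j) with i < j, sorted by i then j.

α = atan 0.2 = 11.31°;  2α = 22.62°
n_0 = (-0.2186, +0.9758)
n_1 = (-0.9769, -0.2136)
n_2 = (+0.7417, -0.6708)
n_3 = (+0.9677, +0.2523)
  (0,1): δ = 90.29°  ·
  (0,2): δ = 35.25°  ·
  (0,3): δ = 91.99°  ·
  (1,2): δ = 54.46°  ·
  (1,3): δ = 2.28°  ✓
  (2,3): δ = 123.26°  ·
antipodal pairs: 1

count = 1; pairs: (1,3)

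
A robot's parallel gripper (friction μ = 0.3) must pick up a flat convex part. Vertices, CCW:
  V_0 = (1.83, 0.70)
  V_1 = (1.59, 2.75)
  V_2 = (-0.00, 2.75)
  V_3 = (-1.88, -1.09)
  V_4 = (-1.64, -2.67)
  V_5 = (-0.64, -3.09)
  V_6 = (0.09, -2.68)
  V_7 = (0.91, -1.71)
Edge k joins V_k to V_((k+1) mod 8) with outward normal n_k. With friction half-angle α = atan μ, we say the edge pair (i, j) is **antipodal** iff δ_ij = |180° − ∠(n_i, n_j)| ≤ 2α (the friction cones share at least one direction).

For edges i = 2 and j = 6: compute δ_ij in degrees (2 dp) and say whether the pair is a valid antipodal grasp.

δ = 14.12°, valid

α = atan 0.3 = 16.70°;  2α = 33.40°
edge 2: e_2 = (-1.88, -3.84);  n_2 = (-0.8981, +0.4397)
edge 6: e_6 = (+0.82, +0.97);  n_6 = (+0.7637, -0.6456)
∠(n_2, n_6) = 165.88°
δ = |180° − 165.88°| = 14.12°
14.12° ≤ 2α = 33.40°  →  valid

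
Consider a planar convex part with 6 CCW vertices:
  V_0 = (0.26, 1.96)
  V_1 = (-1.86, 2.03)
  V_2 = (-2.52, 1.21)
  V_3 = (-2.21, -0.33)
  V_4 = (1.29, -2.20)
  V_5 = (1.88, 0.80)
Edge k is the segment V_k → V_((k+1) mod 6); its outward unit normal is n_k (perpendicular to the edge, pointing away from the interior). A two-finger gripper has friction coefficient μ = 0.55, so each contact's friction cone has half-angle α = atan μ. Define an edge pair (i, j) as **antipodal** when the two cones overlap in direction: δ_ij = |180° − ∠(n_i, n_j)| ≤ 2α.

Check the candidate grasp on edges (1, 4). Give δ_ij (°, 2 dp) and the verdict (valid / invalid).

α = atan 0.55 = 28.81°;  2α = 57.62°
edge 1: e_1 = (-0.66, -0.82);  n_1 = (-0.7790, +0.6270)
edge 4: e_4 = (+0.59, +3.00);  n_4 = (+0.9812, -0.1930)
∠(n_1, n_4) = 152.30°
δ = |180° − 152.30°| = 27.70°
27.70° ≤ 2α = 57.62°  →  valid

δ = 27.70°, valid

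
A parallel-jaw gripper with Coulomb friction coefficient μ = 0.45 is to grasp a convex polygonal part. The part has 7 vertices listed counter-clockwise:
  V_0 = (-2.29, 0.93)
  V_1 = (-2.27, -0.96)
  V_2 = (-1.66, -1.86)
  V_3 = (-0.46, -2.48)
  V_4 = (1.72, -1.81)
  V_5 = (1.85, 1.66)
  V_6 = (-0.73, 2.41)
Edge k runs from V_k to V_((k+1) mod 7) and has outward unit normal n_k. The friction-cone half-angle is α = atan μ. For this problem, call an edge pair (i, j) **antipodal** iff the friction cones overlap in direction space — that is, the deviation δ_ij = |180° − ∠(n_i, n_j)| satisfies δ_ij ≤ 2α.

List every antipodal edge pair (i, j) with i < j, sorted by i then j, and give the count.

count = 7; pairs: (0,4), (1,4), (1,5), (2,5), (3,5), (3,6), (4,6)

α = atan 0.45 = 24.23°;  2α = 48.46°
n_0 = (-0.9999, -0.0106)
n_1 = (-0.8278, -0.5611)
n_2 = (-0.4590, -0.8884)
n_3 = (+0.2938, -0.9559)
n_4 = (+0.9993, -0.0374)
n_5 = (+0.2791, +0.9602)
n_6 = (-0.6883, +0.7255)
  (0,1): δ = 146.48°  ·
  (0,2): δ = 117.93°  ·
  (0,3): δ = 73.52°  ·
  (0,4): δ = 2.75°  ✓
  (0,5): δ = 73.18°  ·
  (0,6): δ = 132.89°  ·
  (1,2): δ = 151.45°  ·
  (1,3): δ = 107.04°  ·
  (1,4): δ = 36.27°  ✓
  (1,5): δ = 39.66°  ✓
  (1,6): δ = 99.36°  ·
  (2,3): δ = 135.59°  ·
  (2,4): δ = 64.82°  ·
  (2,5): δ = 11.11°  ✓
  (2,6): δ = 70.82°  ·
  (3,4): δ = 109.23°  ·
  (3,5): δ = 33.29°  ✓
  (3,6): δ = 26.41°  ✓
  (4,5): δ = 104.06°  ·
  (4,6): δ = 44.36°  ✓
  (5,6): δ = 120.30°  ·
antipodal pairs: 7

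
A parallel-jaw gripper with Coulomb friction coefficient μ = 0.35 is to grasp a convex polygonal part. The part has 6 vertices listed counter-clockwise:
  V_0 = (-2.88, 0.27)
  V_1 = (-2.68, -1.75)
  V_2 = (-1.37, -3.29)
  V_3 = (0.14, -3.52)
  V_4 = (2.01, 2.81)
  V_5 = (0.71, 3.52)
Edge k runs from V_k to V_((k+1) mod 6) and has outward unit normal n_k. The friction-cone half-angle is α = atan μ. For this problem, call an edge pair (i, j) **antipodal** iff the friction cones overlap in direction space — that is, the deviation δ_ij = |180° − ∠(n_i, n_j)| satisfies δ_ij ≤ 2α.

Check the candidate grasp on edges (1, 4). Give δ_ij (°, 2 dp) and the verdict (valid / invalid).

δ = 20.97°, valid

α = atan 0.35 = 19.29°;  2α = 38.58°
edge 1: e_1 = (+1.31, -1.54);  n_1 = (-0.7617, -0.6479)
edge 4: e_4 = (-1.30, +0.71);  n_4 = (+0.4793, +0.8776)
∠(n_1, n_4) = 159.03°
δ = |180° − 159.03°| = 20.97°
20.97° ≤ 2α = 38.58°  →  valid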